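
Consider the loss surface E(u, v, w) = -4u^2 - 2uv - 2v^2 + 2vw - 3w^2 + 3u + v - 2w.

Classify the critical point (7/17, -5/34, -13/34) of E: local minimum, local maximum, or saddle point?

local maximum

The Hessian is constant: H = [[-8, -2, 0], [-2, -4, 2], [0, 2, -6]].
Leading principal minors: Δ₁ = -8, Δ₂ = 28, Δ₃ = -136.
The minors alternate sign starting negative (−, +, −), so H is negative definite: a local maximum.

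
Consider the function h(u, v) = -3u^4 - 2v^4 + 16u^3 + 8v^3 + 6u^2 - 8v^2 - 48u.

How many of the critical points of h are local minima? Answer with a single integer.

1

h separates as a function of u plus a function of v, so ∇h=0 decouples.
∂h/∂u = -12(u - 4)(u - 1)(u + 1) = 0 at u ∈ {-1, 1, 4}; ∂h/∂v = -8v(v - 2)(v - 1) = 0 at v ∈ {0, 1, 2}.
The Hessian is diagonal: diag(h_uu, h_vv). Second derivatives: h_uu(-1)=-120, h_uu(1)=72, h_uu(4)=-180; h_vv(0)=-16, h_vv(1)=8, h_vv(2)=-16.
Local minima occur where both diagonal entries positive: (1, 1). Count: 1.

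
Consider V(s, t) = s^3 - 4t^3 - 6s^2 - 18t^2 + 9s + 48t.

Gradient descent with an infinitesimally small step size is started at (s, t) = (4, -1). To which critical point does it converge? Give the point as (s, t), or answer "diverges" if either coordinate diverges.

(3, -4)

V is separable, so gradient descent decouples: s follows -∂V/∂s, t follows -∂V/∂t.
∂V/∂s = 3(s - 3)(s - 1); at s=4 this is 9, so s decreases.
∂V/∂t = -12(t - 1)(t + 4); at t=-1 this is 72, so t decreases.
s converges to its nearest critical value 3 (a local min of the s-part); t converges to -4. The iterate converges to (3, -4).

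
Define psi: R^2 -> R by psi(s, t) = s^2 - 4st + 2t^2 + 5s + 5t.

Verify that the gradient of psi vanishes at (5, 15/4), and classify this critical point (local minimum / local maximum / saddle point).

∇psi = (2s - 4t + 5, -4s + 4t + 5); substituting (5, 15/4) gives ∇psi = (0, 0), so (5, 15/4) is indeed a critical point.
The Hessian of psi is constant: H = [[2, -4], [-4, 4]].
det(H) = 2·4 − (-4)² = -8.
Since det(H) < 0, H is indefinite and the critical point is a saddle point.

saddle point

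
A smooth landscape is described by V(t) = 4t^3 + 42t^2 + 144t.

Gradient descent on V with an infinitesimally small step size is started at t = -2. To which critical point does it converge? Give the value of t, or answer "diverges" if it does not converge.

V'(t) = 12(t + 3)(t + 4), so V'(-2) = 24.
Gradient descent moves in the -V' direction, i.e. t is decreasing.
The nearest critical point in that direction is t = -3, where V'' = 12 > 0 (a local minimum). The iterate converges there.

-3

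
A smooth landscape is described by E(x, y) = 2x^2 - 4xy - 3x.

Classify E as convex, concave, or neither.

neither

E is quadratic, so its Hessian is the constant matrix H = [[4, -4], [-4, 0]].
det(H) = -16, tr(H) = 4.
det(H) < 0, so H is indefinite: neither convex nor concave.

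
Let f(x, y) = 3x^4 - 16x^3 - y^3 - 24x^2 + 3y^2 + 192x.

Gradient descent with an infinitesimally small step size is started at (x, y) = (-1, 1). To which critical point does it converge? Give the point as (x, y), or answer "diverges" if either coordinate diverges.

(-2, 0)

f is separable, so gradient descent decouples: x follows -∂f/∂x, y follows -∂f/∂y.
∂f/∂x = 12(x - 4)(x - 2)(x + 2); at x=-1 this is 180, so x decreases.
∂f/∂y = -3y(y - 2); at y=1 this is 3, so y decreases.
x converges to its nearest critical value -2 (a local min of the x-part); y converges to 0. The iterate converges to (-2, 0).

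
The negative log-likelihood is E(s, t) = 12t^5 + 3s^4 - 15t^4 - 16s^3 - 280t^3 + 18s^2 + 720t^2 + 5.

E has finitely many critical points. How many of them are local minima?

E separates as a function of s plus a function of t, so ∇E=0 decouples.
∂E/∂s = 12s(s - 3)(s - 1) = 0 at s ∈ {0, 1, 3}; ∂E/∂t = 60t(t - 3)(t - 2)(t + 4) = 0 at t ∈ {-4, 0, 2, 3}.
The Hessian is diagonal: diag(E_ss, E_tt). Second derivatives: E_ss(0)=36, E_ss(1)=-24, E_ss(3)=72; E_tt(-4)=-10080, E_tt(0)=1440, E_tt(2)=-720, E_tt(3)=1260.
Local minima occur where both diagonal entries positive: (0, 0), (0, 3), (3, 0), (3, 3). Count: 4.

4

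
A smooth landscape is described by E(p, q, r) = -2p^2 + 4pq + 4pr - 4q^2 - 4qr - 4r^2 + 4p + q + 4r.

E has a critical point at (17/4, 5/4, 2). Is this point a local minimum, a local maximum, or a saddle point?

The Hessian is constant: H = [[-4, 4, 4], [4, -8, -4], [4, -4, -8]].
Leading principal minors: Δ₁ = -4, Δ₂ = 16, Δ₃ = -64.
The minors alternate sign starting negative (−, +, −), so H is negative definite: a local maximum.

local maximum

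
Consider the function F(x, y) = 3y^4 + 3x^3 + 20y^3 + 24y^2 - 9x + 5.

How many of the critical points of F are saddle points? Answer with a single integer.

F separates as a function of x plus a function of y, so ∇F=0 decouples.
∂F/∂x = 9(x - 1)(x + 1) = 0 at x ∈ {-1, 1}; ∂F/∂y = 12y(y + 1)(y + 4) = 0 at y ∈ {-4, -1, 0}.
The Hessian is diagonal: diag(F_xx, F_yy). Second derivatives: F_xx(-1)=-18, F_xx(1)=18; F_yy(-4)=144, F_yy(-1)=-36, F_yy(0)=48.
Saddle points occur where the two diagonal entries have opposite signs: (-1, -4), (-1, 0), (1, -1). Count: 3.

3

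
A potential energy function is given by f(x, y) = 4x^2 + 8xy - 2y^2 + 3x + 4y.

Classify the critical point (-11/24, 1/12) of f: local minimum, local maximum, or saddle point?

saddle point

The Hessian of f is constant: H = [[8, 8], [8, -4]].
det(H) = 8·(-4) − 8² = -96.
Since det(H) < 0, H is indefinite and the critical point is a saddle point.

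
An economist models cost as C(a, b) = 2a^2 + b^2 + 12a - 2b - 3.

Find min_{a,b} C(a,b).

C(a,b) separates as P(a) + Q(b) − 3, so its minimum is min P + min Q − 3.
P'(a) = 4a + 12 vanishes at a ∈ {-3}; Q'(b) = 2b - 2 vanishes at b ∈ {1}.
Local minima of P (where P''>0): P(-3)=-18. Local minima of Q: Q(1)=-1.
So the global minimum of C is P(-3) + Q(1) − 3 = -18 − 1 − 3 = -22, attained at (-3, 1).

-22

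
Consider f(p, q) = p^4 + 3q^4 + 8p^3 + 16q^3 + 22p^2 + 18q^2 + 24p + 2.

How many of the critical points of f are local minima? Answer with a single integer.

f separates as a function of p plus a function of q, so ∇f=0 decouples.
∂f/∂p = 4(p + 1)(p + 2)(p + 3) = 0 at p ∈ {-3, -2, -1}; ∂f/∂q = 12q(q + 1)(q + 3) = 0 at q ∈ {-3, -1, 0}.
The Hessian is diagonal: diag(f_pp, f_qq). Second derivatives: f_pp(-3)=8, f_pp(-2)=-4, f_pp(-1)=8; f_qq(-3)=72, f_qq(-1)=-24, f_qq(0)=36.
Local minima occur where both diagonal entries positive: (-3, -3), (-3, 0), (-1, -3), (-1, 0). Count: 4.

4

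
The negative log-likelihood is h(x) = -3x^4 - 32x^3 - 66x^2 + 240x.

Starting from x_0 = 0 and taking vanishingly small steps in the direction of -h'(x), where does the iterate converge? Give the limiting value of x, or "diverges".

-4

h'(x) = -12(x - 1)(x + 4)(x + 5), so h'(0) = 240.
Gradient descent moves in the -h' direction, i.e. x is decreasing.
The nearest critical point in that direction is x = -4, where h'' = 60 > 0 (a local minimum). The iterate converges there.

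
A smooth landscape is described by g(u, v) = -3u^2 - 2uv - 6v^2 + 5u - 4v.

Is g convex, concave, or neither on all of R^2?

concave

g is quadratic, so its Hessian is the constant matrix H = [[-6, -2], [-2, -12]].
det(H) = 68, tr(H) = -18.
det(H) > 0 and tr(H) < 0, so H is negative definite everywhere: concave.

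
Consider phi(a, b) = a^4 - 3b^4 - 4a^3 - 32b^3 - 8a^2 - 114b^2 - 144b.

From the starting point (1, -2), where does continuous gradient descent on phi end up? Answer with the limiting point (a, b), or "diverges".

(4, -3)

phi is separable, so gradient descent decouples: a follows -∂phi/∂a, b follows -∂phi/∂b.
∂phi/∂a = 4a(a - 4)(a + 1); at a=1 this is -24, so a increases.
∂phi/∂b = -12(b + 1)(b + 3)(b + 4); at b=-2 this is 24, so b decreases.
a converges to its nearest critical value 4 (a local min of the a-part); b converges to -3. The iterate converges to (4, -3).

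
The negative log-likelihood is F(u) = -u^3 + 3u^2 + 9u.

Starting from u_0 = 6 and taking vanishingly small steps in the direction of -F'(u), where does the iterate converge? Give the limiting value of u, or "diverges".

diverges

F'(u) = -3(u - 3)(u + 1), so F'(6) = -63.
Gradient descent moves in the -F' direction, i.e. u is increasing.
There is no critical point above u=6, and F' keeps the same sign, so the iterate runs off to +∞.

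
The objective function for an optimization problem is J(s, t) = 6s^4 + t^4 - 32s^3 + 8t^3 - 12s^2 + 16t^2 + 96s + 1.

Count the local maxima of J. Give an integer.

J separates as a function of s plus a function of t, so ∇J=0 decouples.
∂J/∂s = 24(s - 4)(s - 1)(s + 1) = 0 at s ∈ {-1, 1, 4}; ∂J/∂t = 4t(t + 2)(t + 4) = 0 at t ∈ {-4, -2, 0}.
The Hessian is diagonal: diag(J_ss, J_tt). Second derivatives: J_ss(-1)=240, J_ss(1)=-144, J_ss(4)=360; J_tt(-4)=32, J_tt(-2)=-16, J_tt(0)=32.
Local maxima occur where both diagonal entries negative: (1, -2). Count: 1.

1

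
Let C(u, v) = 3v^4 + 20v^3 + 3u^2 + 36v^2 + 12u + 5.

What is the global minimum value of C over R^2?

-7

C(u,v) separates as P(u) + Q(v) + 5, so its minimum is min P + min Q + 5.
P'(u) = 6u + 12 vanishes at u ∈ {-2}; Q'(v) = 12v(v + 2)(v + 3) vanishes at v ∈ {-3, -2, 0}.
Local minima of P (where P''>0): P(-2)=-12. Local minima of Q: Q(-3)=27, Q(0)=0.
So the global minimum of C is P(-2) + Q(0) + 5 = -12 + 0 + 5 = -7, attained at (-2, 0).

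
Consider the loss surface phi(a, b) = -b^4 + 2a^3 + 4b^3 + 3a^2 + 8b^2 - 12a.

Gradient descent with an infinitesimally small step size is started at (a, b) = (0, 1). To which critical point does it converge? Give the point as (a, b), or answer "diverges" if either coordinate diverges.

(1, 0)

phi is separable, so gradient descent decouples: a follows -∂phi/∂a, b follows -∂phi/∂b.
∂phi/∂a = 6(a - 1)(a + 2); at a=0 this is -12, so a increases.
∂phi/∂b = -4b(b - 4)(b + 1); at b=1 this is 24, so b decreases.
a converges to its nearest critical value 1 (a local min of the a-part); b converges to 0. The iterate converges to (1, 0).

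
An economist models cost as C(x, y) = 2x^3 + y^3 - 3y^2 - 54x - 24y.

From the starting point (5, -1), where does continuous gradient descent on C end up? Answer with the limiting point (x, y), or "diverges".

(3, 4)

C is separable, so gradient descent decouples: x follows -∂C/∂x, y follows -∂C/∂y.
∂C/∂x = 6(x - 3)(x + 3); at x=5 this is 96, so x decreases.
∂C/∂y = 3(y - 4)(y + 2); at y=-1 this is -15, so y increases.
x converges to its nearest critical value 3 (a local min of the x-part); y converges to 4. The iterate converges to (3, 4).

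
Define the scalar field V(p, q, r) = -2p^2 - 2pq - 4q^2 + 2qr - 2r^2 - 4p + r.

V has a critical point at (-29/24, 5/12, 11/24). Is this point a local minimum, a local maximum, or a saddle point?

The Hessian is constant: H = [[-4, -2, 0], [-2, -8, 2], [0, 2, -4]].
Leading principal minors: Δ₁ = -4, Δ₂ = 28, Δ₃ = -96.
The minors alternate sign starting negative (−, +, −), so H is negative definite: a local maximum.

local maximum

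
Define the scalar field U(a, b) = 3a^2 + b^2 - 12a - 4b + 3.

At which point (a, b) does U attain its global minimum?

(2, 2)

U(a,b) separates as P(a) + Q(b) + 3, so its minimum is min P + min Q + 3.
P'(a) = 6a - 12 vanishes at a ∈ {2}; Q'(b) = 2b - 4 vanishes at b ∈ {2}.
Local minima of P (where P''>0): P(2)=-12. Local minima of Q: Q(2)=-4.
So the global minimum of U is P(2) + Q(2) + 3 = -12 − 4 + 3 = -13, attained at (2, 2).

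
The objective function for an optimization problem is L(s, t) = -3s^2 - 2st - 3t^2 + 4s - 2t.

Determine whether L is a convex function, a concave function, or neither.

concave

L is quadratic, so its Hessian is the constant matrix H = [[-6, -2], [-2, -6]].
det(H) = 32, tr(H) = -12.
det(H) > 0 and tr(H) < 0, so H is negative definite everywhere: concave.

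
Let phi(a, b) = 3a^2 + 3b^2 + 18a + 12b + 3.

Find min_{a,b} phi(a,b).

phi(a,b) separates as P(a) + Q(b) + 3, so its minimum is min P + min Q + 3.
P'(a) = 6a + 18 vanishes at a ∈ {-3}; Q'(b) = 6b + 12 vanishes at b ∈ {-2}.
Local minima of P (where P''>0): P(-3)=-27. Local minima of Q: Q(-2)=-12.
So the global minimum of phi is P(-3) + Q(-2) + 3 = -27 − 12 + 3 = -36, attained at (-3, -2).

-36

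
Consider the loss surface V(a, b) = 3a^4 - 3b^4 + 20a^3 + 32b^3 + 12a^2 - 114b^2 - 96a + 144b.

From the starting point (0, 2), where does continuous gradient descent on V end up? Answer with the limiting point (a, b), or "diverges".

V is separable, so gradient descent decouples: a follows -∂V/∂a, b follows -∂V/∂b.
∂V/∂a = 12(a - 1)(a + 2)(a + 4); at a=0 this is -96, so a increases.
∂V/∂b = -12(b - 4)(b - 3)(b - 1); at b=2 this is -24, so b increases.
a converges to its nearest critical value 1 (a local min of the a-part); b converges to 3. The iterate converges to (1, 3).

(1, 3)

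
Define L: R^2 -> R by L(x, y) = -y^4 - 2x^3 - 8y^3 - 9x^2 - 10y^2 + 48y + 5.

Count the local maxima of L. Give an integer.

2

L separates as a function of x plus a function of y, so ∇L=0 decouples.
∂L/∂x = -6x(x + 3) = 0 at x ∈ {-3, 0}; ∂L/∂y = -4(y - 1)(y + 3)(y + 4) = 0 at y ∈ {-4, -3, 1}.
The Hessian is diagonal: diag(L_xx, L_yy). Second derivatives: L_xx(-3)=18, L_xx(0)=-18; L_yy(-4)=-20, L_yy(-3)=16, L_yy(1)=-80.
Local maxima occur where both diagonal entries negative: (0, -4), (0, 1). Count: 2.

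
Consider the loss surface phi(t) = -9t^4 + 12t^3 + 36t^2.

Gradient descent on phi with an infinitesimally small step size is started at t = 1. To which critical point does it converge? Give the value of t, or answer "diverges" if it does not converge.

0

phi'(t) = -36t(t - 2)(t + 1), so phi'(1) = 72.
Gradient descent moves in the -phi' direction, i.e. t is decreasing.
The nearest critical point in that direction is t = 0, where phi'' = 72 > 0 (a local minimum). The iterate converges there.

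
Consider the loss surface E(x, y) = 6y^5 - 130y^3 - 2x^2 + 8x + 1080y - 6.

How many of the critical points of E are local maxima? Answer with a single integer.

2

E separates as a function of x plus a function of y, so ∇E=0 decouples.
∂E/∂x = -4(x - 2) = 0 at x ∈ {2}; ∂E/∂y = 30(y - 3)(y - 2)(y + 2)(y + 3) = 0 at y ∈ {-3, -2, 2, 3}.
The Hessian is diagonal: diag(E_xx, E_yy). Second derivatives: E_xx(2)=-4; E_yy(-3)=-900, E_yy(-2)=600, E_yy(2)=-600, E_yy(3)=900.
Local maxima occur where both diagonal entries negative: (2, -3), (2, 2). Count: 2.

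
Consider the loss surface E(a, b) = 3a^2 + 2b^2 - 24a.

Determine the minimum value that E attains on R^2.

E(a,b) separates as P(a) + Q(b), so its minimum is min P + min Q.
P'(a) = 6a - 24 vanishes at a ∈ {4}; Q'(b) = 4b vanishes at b ∈ {0}.
Local minima of P (where P''>0): P(4)=-48. Local minima of Q: Q(0)=0.
So the global minimum of E is P(4) + Q(0) = -48 + 0 = -48, attained at (4, 0).

-48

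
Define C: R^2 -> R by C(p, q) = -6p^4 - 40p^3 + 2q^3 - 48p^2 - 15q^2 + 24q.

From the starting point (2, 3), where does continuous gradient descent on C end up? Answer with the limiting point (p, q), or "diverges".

C is separable, so gradient descent decouples: p follows -∂C/∂p, q follows -∂C/∂q.
∂C/∂p = -24p(p + 1)(p + 4); at p=2 this is -864, so p increases.
∂C/∂q = 6(q - 4)(q - 1); at q=3 this is -12, so q increases.
The p-coordinate has no critical point in that direction and runs off to infinity.

diverges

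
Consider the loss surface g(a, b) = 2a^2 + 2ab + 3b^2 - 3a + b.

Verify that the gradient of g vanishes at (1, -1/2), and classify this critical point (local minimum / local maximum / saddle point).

∇g = (4a + 2b - 3, 2a + 6b + 1); substituting (1, -1/2) gives ∇g = (0, 0), so (1, -1/2) is indeed a critical point.
The Hessian of g is constant: H = [[4, 2], [2, 6]].
det(H) = 4·6 − 2² = 20.
det(H) > 0 and tr(H) = 10 > 0, so H is positive definite and the point is a local minimum.

local minimum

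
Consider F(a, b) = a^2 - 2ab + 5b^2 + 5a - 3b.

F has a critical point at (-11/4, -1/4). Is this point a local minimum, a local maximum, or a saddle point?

The Hessian of F is constant: H = [[2, -2], [-2, 10]].
det(H) = 2·10 − (-2)² = 16.
det(H) > 0 and tr(H) = 12 > 0, so H is positive definite and the point is a local minimum.

local minimum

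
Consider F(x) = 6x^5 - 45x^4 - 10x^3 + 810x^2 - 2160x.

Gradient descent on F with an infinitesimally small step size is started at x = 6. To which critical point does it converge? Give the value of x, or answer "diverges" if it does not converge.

4

F'(x) = 30(x - 4)(x - 3)(x - 2)(x + 3), so F'(6) = 6480.
Gradient descent moves in the -F' direction, i.e. x is decreasing.
The nearest critical point in that direction is x = 4, where F'' = 420 > 0 (a local minimum). The iterate converges there.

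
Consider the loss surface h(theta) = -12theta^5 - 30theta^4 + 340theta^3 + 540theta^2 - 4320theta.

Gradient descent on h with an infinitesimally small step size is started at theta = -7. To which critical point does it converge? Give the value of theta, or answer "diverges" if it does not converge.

h'(theta) = -60(theta - 3)(theta - 2)(theta + 3)(theta + 4), so h'(-7) = -64800.
Gradient descent moves in the -h' direction, i.e. theta is increasing.
The nearest critical point in that direction is theta = -4, where h'' = 2520 > 0 (a local minimum). The iterate converges there.

-4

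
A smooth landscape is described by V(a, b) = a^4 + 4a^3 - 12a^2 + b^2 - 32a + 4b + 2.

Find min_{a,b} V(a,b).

-66

V(a,b) separates as P(a) + Q(b) + 2, so its minimum is min P + min Q + 2.
P'(a) = 4(a - 2)(a + 1)(a + 4) vanishes at a ∈ {-4, -1, 2}; Q'(b) = 2b + 4 vanishes at b ∈ {-2}.
Local minima of P (where P''>0): P(-4)=-64, P(2)=-64. Local minima of Q: Q(-2)=-4.
So the global minimum of V is P(-4) + Q(-2) + 2 = -64 − 4 + 2 = -66, attained at (-4, -2).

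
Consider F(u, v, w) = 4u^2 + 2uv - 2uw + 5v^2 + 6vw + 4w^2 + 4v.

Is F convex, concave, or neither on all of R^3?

convex

F is quadratic, so its Hessian is the constant matrix H = [[8, 2, -2], [2, 10, 6], [-2, 6, 8]].
Leading principal minors: 8, 76, 232.
All positive ⇒ H ≻ 0 ⇒ convex.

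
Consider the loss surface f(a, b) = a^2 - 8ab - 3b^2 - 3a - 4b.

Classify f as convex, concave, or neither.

f is quadratic, so its Hessian is the constant matrix H = [[2, -8], [-8, -6]].
det(H) = -76, tr(H) = -4.
det(H) < 0, so H is indefinite: neither convex nor concave.

neither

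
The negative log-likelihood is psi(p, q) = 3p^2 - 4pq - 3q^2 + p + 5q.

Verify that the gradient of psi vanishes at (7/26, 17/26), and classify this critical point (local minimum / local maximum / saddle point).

∇psi = (6p - 4q + 1, -4p - 6q + 5); substituting (7/26, 17/26) gives ∇psi = (0, 0), so (7/26, 17/26) is indeed a critical point.
The Hessian of psi is constant: H = [[6, -4], [-4, -6]].
det(H) = 6·(-6) − (-4)² = -52.
Since det(H) < 0, H is indefinite and the critical point is a saddle point.

saddle point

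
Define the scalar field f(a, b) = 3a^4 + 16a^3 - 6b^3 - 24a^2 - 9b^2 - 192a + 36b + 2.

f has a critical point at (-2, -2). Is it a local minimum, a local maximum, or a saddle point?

The mixed partial ∂²f/∂a∂b is 0, so the Hessian at any point is diag(f_aa, f_bb) = diag(12(3a^2 + 8a - 4), -18(2b + 1)).
At (-2, -2): H = diag(-96, 54).
The eigenvalues have opposite signs, so H is indefinite: a saddle point.

saddle point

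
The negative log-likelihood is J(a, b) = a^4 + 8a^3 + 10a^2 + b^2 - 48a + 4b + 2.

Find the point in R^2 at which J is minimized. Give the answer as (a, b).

J(a,b) separates as P(a) + Q(b) + 2, so its minimum is min P + min Q + 2.
P'(a) = 4(a - 1)(a + 3)(a + 4) vanishes at a ∈ {-4, -3, 1}; Q'(b) = 2b + 4 vanishes at b ∈ {-2}.
Local minima of P (where P''>0): P(-4)=96, P(1)=-29. Local minima of Q: Q(-2)=-4.
So the global minimum of J is P(1) + Q(-2) + 2 = -29 − 4 + 2 = -31, attained at (1, -2).

(1, -2)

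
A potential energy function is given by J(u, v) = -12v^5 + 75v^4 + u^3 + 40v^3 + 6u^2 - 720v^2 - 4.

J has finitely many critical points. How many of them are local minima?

2

J separates as a function of u plus a function of v, so ∇J=0 decouples.
∂J/∂u = 3u(u + 4) = 0 at u ∈ {-4, 0}; ∂J/∂v = -60v(v - 4)(v - 3)(v + 2) = 0 at v ∈ {-2, 0, 3, 4}.
The Hessian is diagonal: diag(J_uu, J_vv). Second derivatives: J_uu(-4)=-12, J_uu(0)=12; J_vv(-2)=3600, J_vv(0)=-1440, J_vv(3)=900, J_vv(4)=-1440.
Local minima occur where both diagonal entries positive: (0, -2), (0, 3). Count: 2.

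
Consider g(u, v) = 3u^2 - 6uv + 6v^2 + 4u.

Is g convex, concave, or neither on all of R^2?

convex

g is quadratic, so its Hessian is the constant matrix H = [[6, -6], [-6, 12]].
det(H) = 36, tr(H) = 18.
det(H) > 0 and tr(H) > 0, so H is positive definite everywhere: convex.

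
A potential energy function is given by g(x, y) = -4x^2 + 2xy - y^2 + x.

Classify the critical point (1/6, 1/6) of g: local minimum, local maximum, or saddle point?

local maximum

The Hessian of g is constant: H = [[-8, 2], [2, -2]].
det(H) = (-8)·(-2) − 2² = 12.
det(H) > 0 and tr(H) = -10 < 0, so H is negative definite and the point is a local maximum.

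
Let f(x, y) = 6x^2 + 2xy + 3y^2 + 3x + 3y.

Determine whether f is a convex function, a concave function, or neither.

f is quadratic, so its Hessian is the constant matrix H = [[12, 2], [2, 6]].
det(H) = 68, tr(H) = 18.
det(H) > 0 and tr(H) > 0, so H is positive definite everywhere: convex.

convex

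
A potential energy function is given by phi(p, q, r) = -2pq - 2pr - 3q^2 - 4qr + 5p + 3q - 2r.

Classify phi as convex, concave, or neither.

phi is quadratic, so its Hessian is the constant matrix H = [[0, -2, -2], [-2, -6, -4], [-2, -4, 0]].
Leading principal minors: 0, -4, -8.
Neither pattern holds ⇒ H is indefinite ⇒ neither convex nor concave.

neither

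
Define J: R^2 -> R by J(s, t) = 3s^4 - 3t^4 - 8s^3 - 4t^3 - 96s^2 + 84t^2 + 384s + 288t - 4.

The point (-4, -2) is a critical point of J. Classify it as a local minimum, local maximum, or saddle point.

The mixed partial ∂²J/∂s∂t is 0, so the Hessian at any point is diag(J_ss, J_tt) = diag(12(3s^2 - 4s - 16), 12(-3t^2 - 2t + 14)).
At (-4, -2): H = diag(576, 72).
Both eigenvalues are positive, so H is positive definite: a local minimum.

local minimum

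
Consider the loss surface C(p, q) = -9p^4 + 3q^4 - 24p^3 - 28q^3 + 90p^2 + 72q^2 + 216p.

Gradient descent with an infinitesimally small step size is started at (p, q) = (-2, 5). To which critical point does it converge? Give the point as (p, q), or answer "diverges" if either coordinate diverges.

(-1, 4)

C is separable, so gradient descent decouples: p follows -∂C/∂p, q follows -∂C/∂q.
∂C/∂p = -36(p - 2)(p + 1)(p + 3); at p=-2 this is -144, so p increases.
∂C/∂q = 12q(q - 4)(q - 3); at q=5 this is 120, so q decreases.
p converges to its nearest critical value -1 (a local min of the p-part); q converges to 4. The iterate converges to (-1, 4).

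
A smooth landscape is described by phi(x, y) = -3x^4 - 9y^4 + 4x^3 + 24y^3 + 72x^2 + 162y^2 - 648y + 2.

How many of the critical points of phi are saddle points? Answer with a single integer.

4

phi separates as a function of x plus a function of y, so ∇phi=0 decouples.
∂phi/∂x = -12x(x - 4)(x + 3) = 0 at x ∈ {-3, 0, 4}; ∂phi/∂y = -36(y - 3)(y - 2)(y + 3) = 0 at y ∈ {-3, 2, 3}.
The Hessian is diagonal: diag(phi_xx, phi_yy). Second derivatives: phi_xx(-3)=-252, phi_xx(0)=144, phi_xx(4)=-336; phi_yy(-3)=-1080, phi_yy(2)=180, phi_yy(3)=-216.
Saddle points occur where the two diagonal entries have opposite signs: (-3, 2), (0, -3), (0, 3), (4, 2). Count: 4.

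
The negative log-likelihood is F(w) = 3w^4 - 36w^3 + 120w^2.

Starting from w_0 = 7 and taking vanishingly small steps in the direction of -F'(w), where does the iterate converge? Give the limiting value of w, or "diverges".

5

F'(w) = 12w(w - 5)(w - 4), so F'(7) = 504.
Gradient descent moves in the -F' direction, i.e. w is decreasing.
The nearest critical point in that direction is w = 5, where F'' = 60 > 0 (a local minimum). The iterate converges there.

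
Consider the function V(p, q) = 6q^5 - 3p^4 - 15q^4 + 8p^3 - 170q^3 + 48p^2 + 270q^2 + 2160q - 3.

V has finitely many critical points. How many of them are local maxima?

V separates as a function of p plus a function of q, so ∇V=0 decouples.
∂V/∂p = -12p(p - 4)(p + 2) = 0 at p ∈ {-2, 0, 4}; ∂V/∂q = 30(q - 4)(q - 3)(q + 2)(q + 3) = 0 at q ∈ {-3, -2, 3, 4}.
The Hessian is diagonal: diag(V_pp, V_qq). Second derivatives: V_pp(-2)=-144, V_pp(0)=96, V_pp(4)=-288; V_qq(-3)=-1260, V_qq(-2)=900, V_qq(3)=-900, V_qq(4)=1260.
Local maxima occur where both diagonal entries negative: (-2, -3), (-2, 3), (4, -3), (4, 3). Count: 4.

4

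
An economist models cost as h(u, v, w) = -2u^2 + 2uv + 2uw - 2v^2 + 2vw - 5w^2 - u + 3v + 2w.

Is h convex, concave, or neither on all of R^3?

concave

h is quadratic, so its Hessian is the constant matrix H = [[-4, 2, 2], [2, -4, 2], [2, 2, -10]].
Leading principal minors: -4, 12, -72.
Signs alternate −, +, − ⇒ H ≺ 0 ⇒ concave.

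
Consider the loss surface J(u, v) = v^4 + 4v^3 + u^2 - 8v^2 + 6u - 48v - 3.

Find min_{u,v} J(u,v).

J(u,v) separates as P(u) + Q(v) − 3, so its minimum is min P + min Q − 3.
P'(u) = 2u + 6 vanishes at u ∈ {-3}; Q'(v) = 4(v - 2)(v + 2)(v + 3) vanishes at v ∈ {-3, -2, 2}.
Local minima of P (where P''>0): P(-3)=-9. Local minima of Q: Q(-3)=45, Q(2)=-80.
So the global minimum of J is P(-3) + Q(2) − 3 = -9 − 80 − 3 = -92, attained at (-3, 2).

-92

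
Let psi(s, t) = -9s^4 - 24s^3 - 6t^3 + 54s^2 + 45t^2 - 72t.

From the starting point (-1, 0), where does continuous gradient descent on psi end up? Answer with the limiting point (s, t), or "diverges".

psi is separable, so gradient descent decouples: s follows -∂psi/∂s, t follows -∂psi/∂t.
∂psi/∂s = -36s(s - 1)(s + 3); at s=-1 this is -144, so s increases.
∂psi/∂t = -18(t - 4)(t - 1); at t=0 this is -72, so t increases.
s converges to its nearest critical value 0 (a local min of the s-part); t converges to 1. The iterate converges to (0, 1).

(0, 1)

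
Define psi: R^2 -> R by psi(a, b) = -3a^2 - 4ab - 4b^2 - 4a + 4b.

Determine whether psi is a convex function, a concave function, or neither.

concave

psi is quadratic, so its Hessian is the constant matrix H = [[-6, -4], [-4, -8]].
det(H) = 32, tr(H) = -14.
det(H) > 0 and tr(H) < 0, so H is negative definite everywhere: concave.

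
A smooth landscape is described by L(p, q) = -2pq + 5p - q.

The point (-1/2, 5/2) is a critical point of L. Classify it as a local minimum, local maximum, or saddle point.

The Hessian of L is constant: H = [[0, -2], [-2, 0]].
det(H) = 0·0 − (-2)² = -4.
Since det(H) < 0, H is indefinite and the critical point is a saddle point.

saddle point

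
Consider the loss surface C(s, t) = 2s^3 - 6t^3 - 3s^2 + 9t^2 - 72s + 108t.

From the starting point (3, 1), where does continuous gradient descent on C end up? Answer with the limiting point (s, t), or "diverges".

C is separable, so gradient descent decouples: s follows -∂C/∂s, t follows -∂C/∂t.
∂C/∂s = 6(s - 4)(s + 3); at s=3 this is -36, so s increases.
∂C/∂t = -18(t - 3)(t + 2); at t=1 this is 108, so t decreases.
s converges to its nearest critical value 4 (a local min of the s-part); t converges to -2. The iterate converges to (4, -2).

(4, -2)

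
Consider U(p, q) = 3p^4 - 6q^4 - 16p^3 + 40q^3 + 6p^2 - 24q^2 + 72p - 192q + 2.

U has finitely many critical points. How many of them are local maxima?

U separates as a function of p plus a function of q, so ∇U=0 decouples.
∂U/∂p = 12(p - 3)(p - 2)(p + 1) = 0 at p ∈ {-1, 2, 3}; ∂U/∂q = -24(q - 4)(q - 2)(q + 1) = 0 at q ∈ {-1, 2, 4}.
The Hessian is diagonal: diag(U_pp, U_qq). Second derivatives: U_pp(-1)=144, U_pp(2)=-36, U_pp(3)=48; U_qq(-1)=-360, U_qq(2)=144, U_qq(4)=-240.
Local maxima occur where both diagonal entries negative: (2, -1), (2, 4). Count: 2.

2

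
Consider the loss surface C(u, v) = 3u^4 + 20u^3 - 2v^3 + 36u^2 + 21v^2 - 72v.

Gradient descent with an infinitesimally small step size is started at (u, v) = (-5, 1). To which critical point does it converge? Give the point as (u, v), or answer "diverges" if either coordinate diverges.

C is separable, so gradient descent decouples: u follows -∂C/∂u, v follows -∂C/∂v.
∂C/∂u = 12u(u + 2)(u + 3); at u=-5 this is -360, so u increases.
∂C/∂v = -6(v - 4)(v - 3); at v=1 this is -36, so v increases.
u converges to its nearest critical value -3 (a local min of the u-part); v converges to 3. The iterate converges to (-3, 3).

(-3, 3)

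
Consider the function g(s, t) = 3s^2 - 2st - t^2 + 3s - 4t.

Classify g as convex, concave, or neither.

g is quadratic, so its Hessian is the constant matrix H = [[6, -2], [-2, -2]].
det(H) = -16, tr(H) = 4.
det(H) < 0, so H is indefinite: neither convex nor concave.

neither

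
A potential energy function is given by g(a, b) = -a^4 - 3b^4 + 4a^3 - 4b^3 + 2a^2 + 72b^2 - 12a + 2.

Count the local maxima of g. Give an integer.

4

g separates as a function of a plus a function of b, so ∇g=0 decouples.
∂g/∂a = -4(a - 3)(a - 1)(a + 1) = 0 at a ∈ {-1, 1, 3}; ∂g/∂b = -12b(b - 3)(b + 4) = 0 at b ∈ {-4, 0, 3}.
The Hessian is diagonal: diag(g_aa, g_bb). Second derivatives: g_aa(-1)=-32, g_aa(1)=16, g_aa(3)=-32; g_bb(-4)=-336, g_bb(0)=144, g_bb(3)=-252.
Local maxima occur where both diagonal entries negative: (-1, -4), (-1, 3), (3, -4), (3, 3). Count: 4.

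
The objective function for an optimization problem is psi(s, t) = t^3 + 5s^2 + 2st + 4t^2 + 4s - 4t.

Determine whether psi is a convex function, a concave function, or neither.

neither

The term t^3 is cubic, so the Hessian is not constant.
∂²psi/∂t² = 6t + 8, which takes both signs as t varies (negative for sufficiently negative t). A diagonal entry of the Hessian changing sign means the Hessian is neither positive- nor negative-semidefinite on all of R^2.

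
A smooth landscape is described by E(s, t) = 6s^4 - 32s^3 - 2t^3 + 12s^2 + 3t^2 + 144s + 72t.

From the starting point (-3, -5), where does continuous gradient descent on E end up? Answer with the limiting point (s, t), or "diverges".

E is separable, so gradient descent decouples: s follows -∂E/∂s, t follows -∂E/∂t.
∂E/∂s = 24(s - 3)(s - 2)(s + 1); at s=-3 this is -1440, so s increases.
∂E/∂t = -6(t - 4)(t + 3); at t=-5 this is -108, so t increases.
s converges to its nearest critical value -1 (a local min of the s-part); t converges to -3. The iterate converges to (-1, -3).

(-1, -3)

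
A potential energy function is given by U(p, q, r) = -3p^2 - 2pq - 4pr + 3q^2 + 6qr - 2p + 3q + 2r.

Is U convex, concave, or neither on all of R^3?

U is quadratic, so its Hessian is the constant matrix H = [[-6, -2, -4], [-2, 6, 6], [-4, 6, 0]].
Leading principal minors: -6, -40, 216.
Neither pattern holds ⇒ H is indefinite ⇒ neither convex nor concave.

neither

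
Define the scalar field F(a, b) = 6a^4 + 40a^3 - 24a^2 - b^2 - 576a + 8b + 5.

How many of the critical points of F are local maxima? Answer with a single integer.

F separates as a function of a plus a function of b, so ∇F=0 decouples.
∂F/∂a = 24(a - 2)(a + 3)(a + 4) = 0 at a ∈ {-4, -3, 2}; ∂F/∂b = -2(b - 4) = 0 at b ∈ {4}.
The Hessian is diagonal: diag(F_aa, F_bb). Second derivatives: F_aa(-4)=144, F_aa(-3)=-120, F_aa(2)=720; F_bb(4)=-2.
Local maxima occur where both diagonal entries negative: (-3, 4). Count: 1.

1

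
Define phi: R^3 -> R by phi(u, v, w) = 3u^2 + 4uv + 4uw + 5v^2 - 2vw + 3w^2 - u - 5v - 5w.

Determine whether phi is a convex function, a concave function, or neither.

convex

phi is quadratic, so its Hessian is the constant matrix H = [[6, 4, 4], [4, 10, -2], [4, -2, 6]].
Leading principal minors: 6, 44, 16.
All positive ⇒ H ≻ 0 ⇒ convex.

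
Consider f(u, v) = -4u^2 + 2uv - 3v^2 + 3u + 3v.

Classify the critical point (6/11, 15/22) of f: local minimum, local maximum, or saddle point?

local maximum

The Hessian of f is constant: H = [[-8, 2], [2, -6]].
det(H) = (-8)·(-6) − 2² = 44.
det(H) > 0 and tr(H) = -14 < 0, so H is negative definite and the point is a local maximum.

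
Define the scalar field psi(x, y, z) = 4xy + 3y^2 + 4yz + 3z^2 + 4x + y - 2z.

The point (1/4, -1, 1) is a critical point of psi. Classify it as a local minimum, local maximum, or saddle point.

saddle point

The Hessian is constant: H = [[0, 4, 0], [4, 6, 4], [0, 4, 6]].
Leading principal minors: Δ₁ = 0, Δ₂ = -16, Δ₃ = -96.
The minors fit neither the all-positive nor the alternating-sign pattern, so H is indefinite: a saddle point.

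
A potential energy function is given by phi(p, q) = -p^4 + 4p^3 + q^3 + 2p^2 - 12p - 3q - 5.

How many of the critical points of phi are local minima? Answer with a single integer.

1

phi separates as a function of p plus a function of q, so ∇phi=0 decouples.
∂phi/∂p = -4(p - 3)(p - 1)(p + 1) = 0 at p ∈ {-1, 1, 3}; ∂phi/∂q = 3(q - 1)(q + 1) = 0 at q ∈ {-1, 1}.
The Hessian is diagonal: diag(phi_pp, phi_qq). Second derivatives: phi_pp(-1)=-32, phi_pp(1)=16, phi_pp(3)=-32; phi_qq(-1)=-6, phi_qq(1)=6.
Local minima occur where both diagonal entries positive: (1, 1). Count: 1.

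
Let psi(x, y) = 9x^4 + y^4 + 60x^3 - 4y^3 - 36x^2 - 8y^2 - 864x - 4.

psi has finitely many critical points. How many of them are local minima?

4

psi separates as a function of x plus a function of y, so ∇psi=0 decouples.
∂psi/∂x = 36(x - 2)(x + 3)(x + 4) = 0 at x ∈ {-4, -3, 2}; ∂psi/∂y = 4y(y - 4)(y + 1) = 0 at y ∈ {-1, 0, 4}.
The Hessian is diagonal: diag(psi_xx, psi_yy). Second derivatives: psi_xx(-4)=216, psi_xx(-3)=-180, psi_xx(2)=1080; psi_yy(-1)=20, psi_yy(0)=-16, psi_yy(4)=80.
Local minima occur where both diagonal entries positive: (-4, -1), (-4, 4), (2, -1), (2, 4). Count: 4.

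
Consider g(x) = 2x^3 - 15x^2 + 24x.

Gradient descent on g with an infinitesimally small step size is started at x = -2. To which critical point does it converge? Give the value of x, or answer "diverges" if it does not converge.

g'(x) = 6(x - 4)(x - 1), so g'(-2) = 108.
Gradient descent moves in the -g' direction, i.e. x is decreasing.
There is no critical point below x=-2, and g' keeps the same sign, so the iterate runs off to −∞.

diverges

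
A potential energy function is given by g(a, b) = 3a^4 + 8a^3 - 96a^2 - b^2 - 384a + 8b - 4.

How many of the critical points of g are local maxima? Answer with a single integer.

g separates as a function of a plus a function of b, so ∇g=0 decouples.
∂g/∂a = 12(a - 4)(a + 2)(a + 4) = 0 at a ∈ {-4, -2, 4}; ∂g/∂b = -2(b - 4) = 0 at b ∈ {4}.
The Hessian is diagonal: diag(g_aa, g_bb). Second derivatives: g_aa(-4)=192, g_aa(-2)=-144, g_aa(4)=576; g_bb(4)=-2.
Local maxima occur where both diagonal entries negative: (-2, 4). Count: 1.

1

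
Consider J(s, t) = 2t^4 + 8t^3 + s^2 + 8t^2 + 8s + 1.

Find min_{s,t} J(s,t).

-15

J(s,t) separates as P(s) + Q(t) + 1, so its minimum is min P + min Q + 1.
P'(s) = 2s + 8 vanishes at s ∈ {-4}; Q'(t) = 8t(t + 1)(t + 2) vanishes at t ∈ {-2, -1, 0}.
Local minima of P (where P''>0): P(-4)=-16. Local minima of Q: Q(-2)=0, Q(0)=0.
So the global minimum of J is P(-4) + Q(-2) + 1 = -16 + 0 + 1 = -15, attained at (-4, -2).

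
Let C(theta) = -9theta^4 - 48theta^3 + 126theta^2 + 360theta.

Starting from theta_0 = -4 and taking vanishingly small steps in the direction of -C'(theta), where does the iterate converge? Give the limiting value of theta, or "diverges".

C'(theta) = -36(theta - 2)(theta + 1)(theta + 5), so C'(-4) = -648.
Gradient descent moves in the -C' direction, i.e. theta is increasing.
The nearest critical point in that direction is theta = -1, where C'' = 432 > 0 (a local minimum). The iterate converges there.

-1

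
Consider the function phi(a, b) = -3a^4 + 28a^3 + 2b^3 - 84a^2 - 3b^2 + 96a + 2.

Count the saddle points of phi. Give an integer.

3

phi separates as a function of a plus a function of b, so ∇phi=0 decouples.
∂phi/∂a = -12(a - 4)(a - 2)(a - 1) = 0 at a ∈ {1, 2, 4}; ∂phi/∂b = 6b(b - 1) = 0 at b ∈ {0, 1}.
The Hessian is diagonal: diag(phi_aa, phi_bb). Second derivatives: phi_aa(1)=-36, phi_aa(2)=24, phi_aa(4)=-72; phi_bb(0)=-6, phi_bb(1)=6.
Saddle points occur where the two diagonal entries have opposite signs: (1, 1), (2, 0), (4, 1). Count: 3.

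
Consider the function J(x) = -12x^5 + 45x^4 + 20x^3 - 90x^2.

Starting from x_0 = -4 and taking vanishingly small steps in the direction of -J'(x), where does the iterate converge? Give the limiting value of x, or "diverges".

J'(x) = -60x(x - 3)(x - 1)(x + 1), so J'(-4) = -25200.
Gradient descent moves in the -J' direction, i.e. x is increasing.
The nearest critical point in that direction is x = -1, where J'' = 480 > 0 (a local minimum). The iterate converges there.

-1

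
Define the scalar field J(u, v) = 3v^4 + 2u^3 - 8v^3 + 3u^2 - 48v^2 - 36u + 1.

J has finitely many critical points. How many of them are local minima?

2

J separates as a function of u plus a function of v, so ∇J=0 decouples.
∂J/∂u = 6(u - 2)(u + 3) = 0 at u ∈ {-3, 2}; ∂J/∂v = 12v(v - 4)(v + 2) = 0 at v ∈ {-2, 0, 4}.
The Hessian is diagonal: diag(J_uu, J_vv). Second derivatives: J_uu(-3)=-30, J_uu(2)=30; J_vv(-2)=144, J_vv(0)=-96, J_vv(4)=288.
Local minima occur where both diagonal entries positive: (2, -2), (2, 4). Count: 2.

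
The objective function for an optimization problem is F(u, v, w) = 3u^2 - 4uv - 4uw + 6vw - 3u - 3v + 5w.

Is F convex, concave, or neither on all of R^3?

F is quadratic, so its Hessian is the constant matrix H = [[6, -4, -4], [-4, 0, 6], [-4, 6, 0]].
Leading principal minors: 6, -16, -24.
Neither pattern holds ⇒ H is indefinite ⇒ neither convex nor concave.

neither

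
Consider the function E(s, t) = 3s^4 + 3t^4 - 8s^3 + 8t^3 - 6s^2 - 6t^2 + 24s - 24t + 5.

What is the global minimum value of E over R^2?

-33

E(s,t) separates as P(s) + Q(t) + 5, so its minimum is min P + min Q + 5.
P'(s) = 12(s - 2)(s - 1)(s + 1) vanishes at s ∈ {-1, 1, 2}; Q'(t) = 12(t - 1)(t + 1)(t + 2) vanishes at t ∈ {-2, -1, 1}.
Local minima of P (where P''>0): P(-1)=-19, P(2)=8. Local minima of Q: Q(-2)=8, Q(1)=-19.
So the global minimum of E is P(-1) + Q(1) + 5 = -19 − 19 + 5 = -33, attained at (-1, 1).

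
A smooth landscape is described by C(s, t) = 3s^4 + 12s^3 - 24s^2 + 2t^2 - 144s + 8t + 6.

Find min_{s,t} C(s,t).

-242

C(s,t) separates as P(s) + Q(t) + 6, so its minimum is min P + min Q + 6.
P'(s) = 12(s - 2)(s + 2)(s + 3) vanishes at s ∈ {-3, -2, 2}; Q'(t) = 4(t + 2) vanishes at t ∈ {-2}.
Local minima of P (where P''>0): P(-3)=135, P(2)=-240. Local minima of Q: Q(-2)=-8.
So the global minimum of C is P(2) + Q(-2) + 6 = -240 − 8 + 6 = -242, attained at (2, -2).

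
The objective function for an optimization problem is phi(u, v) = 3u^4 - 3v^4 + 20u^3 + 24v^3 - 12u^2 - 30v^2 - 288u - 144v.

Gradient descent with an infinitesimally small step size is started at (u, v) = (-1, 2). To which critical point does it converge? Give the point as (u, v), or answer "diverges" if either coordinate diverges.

(2, 3)

phi is separable, so gradient descent decouples: u follows -∂phi/∂u, v follows -∂phi/∂v.
∂phi/∂u = 12(u - 2)(u + 3)(u + 4); at u=-1 this is -216, so u increases.
∂phi/∂v = -12(v - 4)(v - 3)(v + 1); at v=2 this is -72, so v increases.
u converges to its nearest critical value 2 (a local min of the u-part); v converges to 3. The iterate converges to (2, 3).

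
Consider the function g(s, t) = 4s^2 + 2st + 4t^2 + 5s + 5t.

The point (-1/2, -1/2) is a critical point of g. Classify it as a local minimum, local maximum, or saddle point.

local minimum

The Hessian of g is constant: H = [[8, 2], [2, 8]].
det(H) = 8·8 − 2² = 60.
det(H) > 0 and tr(H) = 16 > 0, so H is positive definite and the point is a local minimum.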